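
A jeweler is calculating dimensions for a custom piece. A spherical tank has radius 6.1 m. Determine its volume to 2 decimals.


Shape: sphere
Radius r = 6.1 m
Formula: V = (4/3) * pi * r^3
r^3 = 226.981
(4/3) * 226.981 = 302.641333
V = 302.641333 * pi
V = 950.78
950.78 m^3


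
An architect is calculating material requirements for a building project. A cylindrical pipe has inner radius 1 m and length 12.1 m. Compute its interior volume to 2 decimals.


Shape: cylinder
Radius r = 1 m, Height h = 12.1 m
Formula: V = pi * r^2 * h
r^2 = 1
V = pi * 1 * 12.1
V = 12.1 * pi
V = 38.01
38.01 m^3


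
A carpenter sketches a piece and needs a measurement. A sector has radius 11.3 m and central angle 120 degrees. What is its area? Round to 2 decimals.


Shape: circular sector
Radius r = 11.3 m, Angle = 120 degrees
Formula: A = (angle/360) * pi * r^2
r^2 = 127.69
Fraction of circle = 120/360
A = (120/360) * pi * 127.69
A = 42.563333 * pi
A = 133.72
133.72 m^2


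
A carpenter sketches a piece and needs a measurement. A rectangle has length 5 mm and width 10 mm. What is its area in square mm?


Shape: rectangle
Length l = 5 mm, Width w = 10 mm
Formula: A = l * w
A = 5 * 10
A = 50
50 mm^2


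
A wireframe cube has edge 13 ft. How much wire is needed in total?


Shape: cube
Side s = 13 ft
A cube has 12 edges, all equal.
Formula: total edge length = 12 * s
Total = 12 * 13
Total = 156
156 ft


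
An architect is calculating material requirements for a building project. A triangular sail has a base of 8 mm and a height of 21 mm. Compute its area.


Shape: triangle
Base b = 8 mm, Height h = 21 mm
Formula: A = (1/2) * b * h
A = 0.5 * 8 * 21
A = 0.5 * 168
A = 84
84 mm^2


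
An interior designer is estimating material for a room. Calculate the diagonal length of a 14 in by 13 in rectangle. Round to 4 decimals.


Shape: rectangle (diagonal via Pythagoras)
Sides: 14 in and 13 in
Formula: d = sqrt(l^2 + w^2)
l^2 = 196, w^2 = 169
l^2 + w^2 = 365
d = sqrt(365)
d = 19.105
19.105 in


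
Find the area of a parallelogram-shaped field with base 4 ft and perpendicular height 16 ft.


Shape: parallelogram
Base b = 4 ft, Height h = 16 ft
Formula: A = b * h
A = 4 * 16
A = 64
64 ft^2


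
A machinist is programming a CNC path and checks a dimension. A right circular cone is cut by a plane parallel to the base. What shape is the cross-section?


Solid: right circular cone
Cutting plane: parallel to the base
Visualize the intersection of the plane with the solid's surface.
The boundary of the cut region is a circle.
circle


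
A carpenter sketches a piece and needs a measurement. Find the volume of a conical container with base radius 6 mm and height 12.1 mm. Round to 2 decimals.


Shape: cone
Radius r = 6 mm, Height h = 12.1 mm
Formula: V = (1/3) * pi * r^2 * h
r^2 = 36
pi * r^2 * h = pi * 36 * 12.1 = 435.6 * pi
V = 435.6 * pi / 3
V = 456.16
456.16 mm^3


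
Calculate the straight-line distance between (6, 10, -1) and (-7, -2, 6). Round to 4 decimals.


3D distance between two points
P1 = (6, 10, -1), P2 = (-7, -2, 6)
Formula: d = sqrt((x2-x1)^2 + (y2-y1)^2 + (z2-z1)^2)
dx = -7 - 6 = -13
dy = -2 - 10 = -12
dz = 6 - -1 = 7
dx^2 + dy^2 + dz^2 = 169 + 144 + 49 = 362
d = sqrt(362)
d = 19.0263
19.0263 units


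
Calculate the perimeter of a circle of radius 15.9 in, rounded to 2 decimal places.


Shape: circle
Radius r = 15.9 in
Formula: C = 2 * pi * r
C = 2 * pi * 15.9
C = 31.8 * pi
C = 99.9
99.9 in


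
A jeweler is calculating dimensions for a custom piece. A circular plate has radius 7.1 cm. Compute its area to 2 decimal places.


Shape: circle
Radius r = 7.1 cm
Formula: A = pi * r^2
r^2 = 7.1^2 = 50.41
A = pi * 50.41
A = 158.37
158.37 cm^2


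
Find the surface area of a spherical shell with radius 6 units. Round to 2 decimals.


Shape: sphere
Radius r = 6 units
Formula: SA = 4 * pi * r^2
r^2 = 36
SA = 4 * pi * 36
SA = 144 * pi
SA = 452.39
452.39 units^2


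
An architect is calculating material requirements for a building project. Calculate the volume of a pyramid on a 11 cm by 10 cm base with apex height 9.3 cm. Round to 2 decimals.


Shape: rectangular pyramid
Base: 11 cm x 10 cm, Height h = 9.3 cm
Formula: V = (1/3) * base_area * h
base_area = 11 * 10 = 110
base_area * h = 110 * 9.3 = 1023
V = 1023 / 3
V = 341
341 cm^3


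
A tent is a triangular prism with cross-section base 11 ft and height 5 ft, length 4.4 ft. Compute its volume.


Shape: triangular prism
Triangle base = 11 ft, triangle height = 5 ft, prism length L = 4.4 ft
Formula: V = (1/2 * b * h_tri) * L
Cross-section area = 0.5 * 11 * 5 = 27.5
V = 27.5 * 4.4
V = 121
121 ft^3


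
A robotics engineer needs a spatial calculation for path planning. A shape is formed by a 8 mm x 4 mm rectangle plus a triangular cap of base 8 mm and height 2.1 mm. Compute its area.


Composite shape: rectangle + triangle
Rectangle area = 8 * 4 = 32
Triangle area = 0.5 * 8 * 2.1 = 8.4
Total = 32 + 8.4
Total = 40.4
40.4 mm^2


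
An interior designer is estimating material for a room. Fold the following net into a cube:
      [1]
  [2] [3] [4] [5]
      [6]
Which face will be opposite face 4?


Net: cross layout. Take square 3 as the base (bottom).
Fold the four squares in the horizontal row up around 3: 2 -> left, 4 -> right, 5 wraps to the top.
Fold 1 and 6 up from 3: 1 -> back, 6 -> front.
Opposite pairs are therefore: (1, 6), (2, 4), (3, 5).
Face 4 is opposite face 2.
face 2


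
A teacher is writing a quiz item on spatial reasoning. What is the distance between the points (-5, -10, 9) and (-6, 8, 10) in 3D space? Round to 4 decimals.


3D distance between two points
P1 = (-5, -10, 9), P2 = (-6, 8, 10)
Formula: d = sqrt((x2-x1)^2 + (y2-y1)^2 + (z2-z1)^2)
dx = -6 - -5 = -1
dy = 8 - -10 = 18
dz = 10 - 9 = 1
dx^2 + dy^2 + dz^2 = 1 + 324 + 1 = 326
d = sqrt(326)
d = 18.0555
18.0555 units


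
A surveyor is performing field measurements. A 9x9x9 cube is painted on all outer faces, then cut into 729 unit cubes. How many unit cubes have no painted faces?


Large cube: 9 x 9 x 9, cut into unit cubes.
n = 9, so n - 2 = 7
Unpainted cubes form the interior (n - 2)^3 block.
(n - 2)^3 = 7^3 = 343
343 unit cubes


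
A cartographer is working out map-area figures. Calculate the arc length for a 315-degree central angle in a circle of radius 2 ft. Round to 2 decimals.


Shape: circular arc
Radius r = 2 ft, Angle = 315 degrees
Formula: L = (angle/360) * 2 * pi * r
2 * pi * r = 4 * pi
L = (315/360) * 4 * pi
L = 3.5 * pi
L = 11
11 ft


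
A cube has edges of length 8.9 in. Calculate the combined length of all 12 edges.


Shape: cube
Side s = 8.9 in
A cube has 12 edges, all equal.
Formula: total edge length = 12 * s
Total = 12 * 8.9
Total = 106.8
106.8 in


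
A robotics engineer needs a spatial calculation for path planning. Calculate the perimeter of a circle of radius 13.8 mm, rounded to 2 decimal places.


Shape: circle
Radius r = 13.8 mm
Formula: C = 2 * pi * r
C = 2 * pi * 13.8
C = 27.6 * pi
C = 86.71
86.71 mm


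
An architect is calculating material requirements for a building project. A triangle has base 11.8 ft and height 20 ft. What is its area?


Shape: triangle
Base b = 11.8 ft, Height h = 20 ft
Formula: A = (1/2) * b * h
A = 0.5 * 11.8 * 20
A = 0.5 * 236
A = 118
118 ft^2


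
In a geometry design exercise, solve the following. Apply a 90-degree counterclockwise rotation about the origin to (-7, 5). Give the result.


Transformation: rotation about the origin
Original point: (-7, 5)
Rule for 90 deg counterclockwise: (x, y) -> (-y, x)
Apply: (-7, 5) -> (-5, -7)
(-5, -7)


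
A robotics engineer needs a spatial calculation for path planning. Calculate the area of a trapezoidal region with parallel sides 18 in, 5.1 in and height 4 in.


Shape: trapezoid
Parallel sides a = 18 in, b = 5.1 in; Height h = 4 in
Formula: A = (a + b) * h / 2
a + b = 18 + 5.1 = 23.1
A = 23.1 * 4 / 2
A = 92.4 / 2
A = 46.2
46.2 in^2


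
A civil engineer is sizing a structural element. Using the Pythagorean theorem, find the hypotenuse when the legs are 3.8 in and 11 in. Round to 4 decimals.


Shape: right triangle
Legs a = 3.8 in, b = 11 in
Formula: c = sqrt(a^2 + b^2)
a^2 = 14.44, b^2 = 121
a^2 + b^2 = 135.44
c = sqrt(135.44)
c = 11.6379
11.6379 in


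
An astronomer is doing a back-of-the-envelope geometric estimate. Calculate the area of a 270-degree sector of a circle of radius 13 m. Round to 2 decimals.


Shape: circular sector
Radius r = 13 m, Angle = 270 degrees
Formula: A = (angle/360) * pi * r^2
r^2 = 169
Fraction of circle = 270/360
A = (270/360) * pi * 169
A = 126.75 * pi
A = 398.2
398.2 m^2


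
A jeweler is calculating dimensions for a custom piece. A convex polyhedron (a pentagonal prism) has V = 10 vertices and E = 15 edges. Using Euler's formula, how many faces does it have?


Polyhedron: pentagonal prism
Euler's formula for convex polyhedra: V - E + F = 2
Given: V = 10 vertices and E = 15 edges
Solve for F:
F = 2 + E - V = 2 + 15 - 10 = 7
7 faces


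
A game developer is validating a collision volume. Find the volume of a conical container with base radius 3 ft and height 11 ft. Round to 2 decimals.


Shape: cone
Radius r = 3 ft, Height h = 11 ft
Formula: V = (1/3) * pi * r^2 * h
r^2 = 9
pi * r^2 * h = pi * 9 * 11 = 99 * pi
V = 99 * pi / 3
V = 103.67
103.67 ft^3


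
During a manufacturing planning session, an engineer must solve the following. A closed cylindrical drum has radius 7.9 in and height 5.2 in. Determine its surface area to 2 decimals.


Shape: closed cylinder
Radius r = 7.9 in, Height h = 5.2 in
Formula: SA = 2*pi*r^2 + 2*pi*r*h = 2*pi*r*(r + h)
r + h = 13.1
2 * r * (r + h) = 2 * 7.9 * 13.1 = 206.98
SA = 206.98 * pi
SA = 650.25
650.25 in^2


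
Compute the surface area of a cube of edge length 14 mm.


Shape: cube
Side s = 14 mm
A cube has 6 square faces.
Formula: SA = 6 * s^2
s^2 = 196
SA = 6 * 196
SA = 1176
1176 mm^2


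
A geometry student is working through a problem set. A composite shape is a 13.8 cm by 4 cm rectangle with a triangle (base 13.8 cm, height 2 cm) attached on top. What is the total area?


Composite shape: rectangle + triangle
Rectangle area = 13.8 * 4 = 55.2
Triangle area = 0.5 * 13.8 * 2 = 13.8
Total = 55.2 + 13.8
Total = 69
69 cm^2


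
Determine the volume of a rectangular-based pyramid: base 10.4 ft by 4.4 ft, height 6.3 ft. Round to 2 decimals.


Shape: rectangular pyramid
Base: 10.4 ft x 4.4 ft, Height h = 6.3 ft
Formula: V = (1/3) * base_area * h
base_area = 10.4 * 4.4 = 45.76
base_area * h = 45.76 * 6.3 = 288.288
V = 288.288 / 3
V = 96.1
96.1 ft^3


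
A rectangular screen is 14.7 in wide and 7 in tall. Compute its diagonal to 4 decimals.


Shape: rectangle (diagonal via Pythagoras)
Sides: 14.7 in and 7 in
Formula: d = sqrt(l^2 + w^2)
l^2 = 216.09, w^2 = 49
l^2 + w^2 = 265.09
d = sqrt(265.09)
d = 16.2816
16.2816 in


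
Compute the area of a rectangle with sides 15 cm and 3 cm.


Shape: rectangle
Length l = 15 cm, Width w = 3 cm
Formula: A = l * w
A = 15 * 3
A = 45
45 cm^2


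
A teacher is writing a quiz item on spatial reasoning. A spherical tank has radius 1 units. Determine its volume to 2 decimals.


Shape: sphere
Radius r = 1 units
Formula: V = (4/3) * pi * r^3
r^3 = 1
(4/3) * 1 = 1.333333
V = 1.333333 * pi
V = 4.19
4.19 units^3


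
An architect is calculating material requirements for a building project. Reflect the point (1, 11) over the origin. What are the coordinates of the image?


Transformation: reflection
Original point: (1, 11)
Rule for reflection through the origin: (x, y) -> (-x, -y)
Apply: (1, 11) -> (-1, -11)
(-1, -11)


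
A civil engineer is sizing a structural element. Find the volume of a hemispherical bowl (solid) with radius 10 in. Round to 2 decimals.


Shape: hemisphere (half of a sphere)
Radius r = 10 in
Formula: V = (1/2) * (4/3) * pi * r^3 = (2/3) * pi * r^3
r^3 = 1000
(2/3) * 1000 = 666.666667
V = 666.666667 * pi
V = 2094.4
2094.4 in^3


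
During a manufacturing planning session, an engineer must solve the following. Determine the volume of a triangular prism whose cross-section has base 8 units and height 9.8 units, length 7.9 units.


Shape: triangular prism
Triangle base = 8 units, triangle height = 9.8 units, prism length L = 7.9 units
Formula: V = (1/2 * b * h_tri) * L
Cross-section area = 0.5 * 8 * 9.8 = 39.2
V = 39.2 * 7.9
V = 309.68
309.68 units^3


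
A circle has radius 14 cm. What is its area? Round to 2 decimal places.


Shape: circle
Radius r = 14 cm
Formula: A = pi * r^2
r^2 = 14^2 = 196
A = pi * 196
A = 615.75
615.75 cm^2


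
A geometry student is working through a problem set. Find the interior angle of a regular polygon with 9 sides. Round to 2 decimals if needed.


Shape: regular nonagon (9 sides)
Formula: interior angle = (n - 2) * 180 / n
(n - 2) = 7
(n - 2) * 180 = 1260
angle = 1260 / 9
angle = 140
140 degrees


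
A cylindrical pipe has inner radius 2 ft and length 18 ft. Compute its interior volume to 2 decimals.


Shape: cylinder
Radius r = 2 ft, Height h = 18 ft
Formula: V = pi * r^2 * h
r^2 = 4
V = pi * 4 * 18
V = 72 * pi
V = 226.19
226.19 ft^3


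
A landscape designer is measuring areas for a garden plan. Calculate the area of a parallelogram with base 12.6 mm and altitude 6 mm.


Shape: parallelogram
Base b = 12.6 mm, Height h = 6 mm
Formula: A = b * h
A = 12.6 * 6
A = 75.6
75.6 mm^2


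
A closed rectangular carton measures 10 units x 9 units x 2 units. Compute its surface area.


Shape: rectangular prism
l = 10 units, w = 9 units, h = 2 units
Formula: SA = 2(lw + lh + wh)
lw = 90, lh = 20, wh = 18
lw + lh + wh = 128
SA = 2 * 128
SA = 256
256 units^2


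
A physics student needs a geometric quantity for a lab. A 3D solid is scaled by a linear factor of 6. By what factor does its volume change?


Linear scale factor k = 6
Rule: under a linear scaling by k, volumes scale by k^3.
k^3 = 6 * 6 * 6
k^3 = 36 * 6
k^3 = 216
Volume scales by a factor of 216.
216 (dimensionless)


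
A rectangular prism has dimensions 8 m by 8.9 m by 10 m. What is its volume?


Shape: rectangular prism
l = 8 m, w = 8.9 m, h = 10 m
Formula: V = l * w * h
V = 8 * 8.9 * 10
V = 71.2 * 10
V = 712
712 m^3


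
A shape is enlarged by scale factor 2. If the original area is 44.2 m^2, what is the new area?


Linear scale factor k = 2
Original area = 44.2 m^2
Rule: under a linear scaling by k, areas scale by k^2.
k^2 = 2^2 = 4
New area = 44.2 * 4
New area = 176.8
176.8 m^2


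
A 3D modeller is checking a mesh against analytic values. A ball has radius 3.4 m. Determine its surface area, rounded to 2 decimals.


Shape: sphere
Radius r = 3.4 m
Formula: SA = 4 * pi * r^2
r^2 = 11.56
SA = 4 * pi * 11.56
SA = 46.24 * pi
SA = 145.27
145.27 m^2


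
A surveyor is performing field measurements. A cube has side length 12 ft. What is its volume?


Shape: cube
Side s = 12 ft
Formula: V = s^3
V = 12 * 12 * 12
V = 144 * 12
V = 1728
1728 ft^3


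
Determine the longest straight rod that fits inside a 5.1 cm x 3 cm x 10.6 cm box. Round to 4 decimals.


Shape: rectangular box (space diagonal)
l = 5.1 cm, w = 3 cm, h = 10.6 cm
Visualize: the diagonal of the base, then a right triangle with that diagonal and the height.
Formula: d = sqrt(l^2 + w^2 + h^2)
l^2 + w^2 + h^2 = 26.01 + 9 + 112.36 = 147.37
d = sqrt(147.37)
d = 12.1396
12.1396 cm


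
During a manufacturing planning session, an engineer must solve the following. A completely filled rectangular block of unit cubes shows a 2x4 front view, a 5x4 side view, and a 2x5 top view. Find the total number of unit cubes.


Orthographic views of a solid rectangular block:
Front view 2 x 4 -> length = 2, height = 4
Side view 5 x 4 -> width = 5, height = 4 (consistent)
Top view 2 x 5 -> confirms length = 2, width = 5
The block is 2 x 5 x 4.
Total unit cubes = 2 * 5 * 4 = 40
40 unit cubes


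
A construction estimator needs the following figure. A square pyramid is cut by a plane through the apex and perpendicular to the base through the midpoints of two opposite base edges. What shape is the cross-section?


Solid: square pyramid
Cutting plane: through the apex and perpendicular to the base through the midpoints of two opposite base edges
Visualize the intersection of the plane with the solid's surface.
The boundary of the cut region is a isosceles triangle.
isosceles triangle


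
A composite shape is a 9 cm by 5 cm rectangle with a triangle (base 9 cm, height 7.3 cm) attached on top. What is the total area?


Composite shape: rectangle + triangle
Rectangle area = 9 * 5 = 45
Triangle area = 0.5 * 9 * 7.3 = 32.85
Total = 45 + 32.85
Total = 77.85
77.85 cm^2


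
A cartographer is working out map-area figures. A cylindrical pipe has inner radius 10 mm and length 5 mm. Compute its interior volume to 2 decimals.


Shape: cylinder
Radius r = 10 mm, Height h = 5 mm
Formula: V = pi * r^2 * h
r^2 = 100
V = pi * 100 * 5
V = 500 * pi
V = 1570.8
1570.8 mm^3


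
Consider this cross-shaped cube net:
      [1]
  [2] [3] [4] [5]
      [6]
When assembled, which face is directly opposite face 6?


Net: cross layout. Take square 3 as the base (bottom).
Fold the four squares in the horizontal row up around 3: 2 -> left, 4 -> right, 5 wraps to the top.
Fold 1 and 6 up from 3: 1 -> back, 6 -> front.
Opposite pairs are therefore: (1, 6), (2, 4), (3, 5).
Face 6 is opposite face 1.
face 1


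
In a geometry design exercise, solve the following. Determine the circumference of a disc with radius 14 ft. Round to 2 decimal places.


Shape: circle
Radius r = 14 ft
Formula: C = 2 * pi * r
C = 2 * pi * 14
C = 28 * pi
C = 87.96
87.96 ft


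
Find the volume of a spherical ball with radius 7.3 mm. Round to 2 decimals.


Shape: sphere
Radius r = 7.3 mm
Formula: V = (4/3) * pi * r^3
r^3 = 389.017
(4/3) * 389.017 = 518.689333
V = 518.689333 * pi
V = 1629.51
1629.51 mm^3


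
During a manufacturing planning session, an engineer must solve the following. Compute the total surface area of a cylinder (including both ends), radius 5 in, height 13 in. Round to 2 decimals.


Shape: closed cylinder
Radius r = 5 in, Height h = 13 in
Formula: SA = 2*pi*r^2 + 2*pi*r*h = 2*pi*r*(r + h)
r + h = 18
2 * r * (r + h) = 2 * 5 * 18 = 180
SA = 180 * pi
SA = 565.49
565.49 in^2


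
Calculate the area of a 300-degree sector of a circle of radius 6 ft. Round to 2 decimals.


Shape: circular sector
Radius r = 6 ft, Angle = 300 degrees
Formula: A = (angle/360) * pi * r^2
r^2 = 36
Fraction of circle = 300/360
A = (300/360) * pi * 36
A = 30 * pi
A = 94.25
94.25 ft^2


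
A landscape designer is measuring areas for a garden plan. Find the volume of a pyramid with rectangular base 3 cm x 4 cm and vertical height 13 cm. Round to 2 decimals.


Shape: rectangular pyramid
Base: 3 cm x 4 cm, Height h = 13 cm
Formula: V = (1/3) * base_area * h
base_area = 3 * 4 = 12
base_area * h = 12 * 13 = 156
V = 156 / 3
V = 52
52 cm^3


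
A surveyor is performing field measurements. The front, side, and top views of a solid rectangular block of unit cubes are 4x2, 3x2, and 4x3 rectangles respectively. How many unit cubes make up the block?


Orthographic views of a solid rectangular block:
Front view 4 x 2 -> length = 4, height = 2
Side view 3 x 2 -> width = 3, height = 2 (consistent)
Top view 4 x 3 -> confirms length = 4, width = 3
The block is 4 x 3 x 2.
Total unit cubes = 4 * 3 * 2 = 24
24 unit cubes


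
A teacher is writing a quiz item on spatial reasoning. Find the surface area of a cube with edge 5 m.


Shape: cube
Side s = 5 m
A cube has 6 square faces.
Formula: SA = 6 * s^2
s^2 = 25
SA = 6 * 25
SA = 150
150 m^2


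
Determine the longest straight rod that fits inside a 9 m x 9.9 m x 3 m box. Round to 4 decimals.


Shape: rectangular box (space diagonal)
l = 9 m, w = 9.9 m, h = 3 m
Visualize: the diagonal of the base, then a right triangle with that diagonal and the height.
Formula: d = sqrt(l^2 + w^2 + h^2)
l^2 + w^2 + h^2 = 81 + 98.01 + 9 = 188.01
d = sqrt(188.01)
d = 13.7117
13.7117 m


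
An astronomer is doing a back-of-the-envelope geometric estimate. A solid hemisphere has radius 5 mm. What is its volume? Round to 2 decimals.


Shape: hemisphere (half of a sphere)
Radius r = 5 mm
Formula: V = (1/2) * (4/3) * pi * r^3 = (2/3) * pi * r^3
r^3 = 125
(2/3) * 125 = 83.333333
V = 83.333333 * pi
V = 261.8
261.8 mm^3


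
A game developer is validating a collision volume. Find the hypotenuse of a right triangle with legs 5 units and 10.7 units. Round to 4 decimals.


Shape: right triangle
Legs a = 5 units, b = 10.7 units
Formula: c = sqrt(a^2 + b^2)
a^2 = 25, b^2 = 114.49
a^2 + b^2 = 139.49
c = sqrt(139.49)
c = 11.8106
11.8106 units


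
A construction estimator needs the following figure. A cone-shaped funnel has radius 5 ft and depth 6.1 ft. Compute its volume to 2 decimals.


Shape: cone
Radius r = 5 ft, Height h = 6.1 ft
Formula: V = (1/3) * pi * r^2 * h
r^2 = 25
pi * r^2 * h = pi * 25 * 6.1 = 152.5 * pi
V = 152.5 * pi / 3
V = 159.7
159.7 ft^3


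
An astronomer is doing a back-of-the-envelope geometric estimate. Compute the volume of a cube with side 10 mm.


Shape: cube
Side s = 10 mm
Formula: V = s^3
V = 10 * 10 * 10
V = 100 * 10
V = 1000
1000 mm^3


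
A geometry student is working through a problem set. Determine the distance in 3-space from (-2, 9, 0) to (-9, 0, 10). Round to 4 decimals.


3D distance between two points
P1 = (-2, 9, 0), P2 = (-9, 0, 10)
Formula: d = sqrt((x2-x1)^2 + (y2-y1)^2 + (z2-z1)^2)
dx = -9 - -2 = -7
dy = 0 - 9 = -9
dz = 10 - 0 = 10
dx^2 + dy^2 + dz^2 = 49 + 81 + 100 = 230
d = sqrt(230)
d = 15.1658
15.1658 units


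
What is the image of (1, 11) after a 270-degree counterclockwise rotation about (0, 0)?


Transformation: rotation about the origin
Original point: (1, 11)
Rule for 270 deg counterclockwise: (x, y) -> (y, -x)
Apply: (1, 11) -> (11, -1)
(11, -1)


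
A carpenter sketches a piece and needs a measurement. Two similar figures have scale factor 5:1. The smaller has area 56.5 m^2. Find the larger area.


Linear scale factor k = 5
Original area = 56.5 m^2
Rule: under a linear scaling by k, areas scale by k^2.
k^2 = 5^2 = 25
New area = 56.5 * 25
New area = 1412.5
1412.5 m^2


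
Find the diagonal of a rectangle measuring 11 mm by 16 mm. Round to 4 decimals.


Shape: rectangle (diagonal via Pythagoras)
Sides: 11 mm and 16 mm
Formula: d = sqrt(l^2 + w^2)
l^2 = 121, w^2 = 256
l^2 + w^2 = 377
d = sqrt(377)
d = 19.4165
19.4165 mm


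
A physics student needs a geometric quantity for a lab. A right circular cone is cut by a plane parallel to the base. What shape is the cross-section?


Solid: right circular cone
Cutting plane: parallel to the base
Visualize the intersection of the plane with the solid's surface.
The boundary of the cut region is a circle.
circle


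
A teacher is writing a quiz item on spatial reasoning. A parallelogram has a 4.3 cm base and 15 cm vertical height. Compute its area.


Shape: parallelogram
Base b = 4.3 cm, Height h = 15 cm
Formula: A = b * h
A = 4.3 * 15
A = 64.5
64.5 cm^2


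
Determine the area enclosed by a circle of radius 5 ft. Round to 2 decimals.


Shape: circle
Radius r = 5 ft
Formula: A = pi * r^2
r^2 = 5^2 = 25
A = pi * 25
A = 78.54
78.54 ft^2


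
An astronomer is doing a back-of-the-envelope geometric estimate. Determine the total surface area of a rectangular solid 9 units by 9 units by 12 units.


Shape: rectangular prism
l = 9 units, w = 9 units, h = 12 units
Formula: SA = 2(lw + lh + wh)
lw = 81, lh = 108, wh = 108
lw + lh + wh = 297
SA = 2 * 297
SA = 594
594 units^2


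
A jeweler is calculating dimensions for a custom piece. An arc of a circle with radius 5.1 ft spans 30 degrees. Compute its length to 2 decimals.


Shape: circular arc
Radius r = 5.1 ft, Angle = 30 degrees
Formula: L = (angle/360) * 2 * pi * r
2 * pi * r = 10.2 * pi
L = (30/360) * 10.2 * pi
L = 0.85 * pi
L = 2.67
2.67 ft


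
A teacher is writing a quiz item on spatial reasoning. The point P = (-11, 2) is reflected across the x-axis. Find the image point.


Transformation: reflection
Original point: (-11, 2)
Rule for reflection over the x-axis: (x, y) -> (x, -y)
Apply: (-11, 2) -> (-11, -2)
(-11, -2)


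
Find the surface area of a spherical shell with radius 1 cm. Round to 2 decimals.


Shape: sphere
Radius r = 1 cm
Formula: SA = 4 * pi * r^2
r^2 = 1
SA = 4 * pi * 1
SA = 4 * pi
SA = 12.57
12.57 cm^2


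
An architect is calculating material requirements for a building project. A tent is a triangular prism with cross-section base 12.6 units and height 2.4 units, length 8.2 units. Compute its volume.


Shape: triangular prism
Triangle base = 12.6 units, triangle height = 2.4 units, prism length L = 8.2 units
Formula: V = (1/2 * b * h_tri) * L
Cross-section area = 0.5 * 12.6 * 2.4 = 15.12
V = 15.12 * 8.2
V = 123.984
123.984 units^3


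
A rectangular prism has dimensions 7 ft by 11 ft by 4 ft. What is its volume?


Shape: rectangular prism
l = 7 ft, w = 11 ft, h = 4 ft
Formula: V = l * w * h
V = 7 * 11 * 4
V = 77 * 4
V = 308
308 ft^3


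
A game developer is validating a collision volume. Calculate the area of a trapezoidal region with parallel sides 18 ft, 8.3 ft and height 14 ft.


Shape: trapezoid
Parallel sides a = 18 ft, b = 8.3 ft; Height h = 14 ft
Formula: A = (a + b) * h / 2
a + b = 18 + 8.3 = 26.3
A = 26.3 * 14 / 2
A = 368.2 / 2
A = 184.1
184.1 ft^2


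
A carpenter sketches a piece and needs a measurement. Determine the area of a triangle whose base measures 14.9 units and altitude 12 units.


Shape: triangle
Base b = 14.9 units, Height h = 12 units
Formula: A = (1/2) * b * h
A = 0.5 * 14.9 * 12
A = 0.5 * 178.8
A = 89.4
89.4 units^2


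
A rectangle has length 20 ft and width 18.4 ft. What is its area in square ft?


Shape: rectangle
Length l = 20 ft, Width w = 18.4 ft
Formula: A = l * w
A = 20 * 18.4
A = 368
368 ft^2


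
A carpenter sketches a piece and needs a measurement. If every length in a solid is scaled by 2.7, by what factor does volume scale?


Linear scale factor k = 2.7
Rule: under a linear scaling by k, volumes scale by k^3.
k^3 = 2.7 * 2.7 * 2.7
k^3 = 7.29 * 2.7
k^3 = 19.683
Volume scales by a factor of 19.683.
19.683 (dimensionless)


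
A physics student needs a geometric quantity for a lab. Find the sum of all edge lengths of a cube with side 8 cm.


Shape: cube
Side s = 8 cm
A cube has 12 edges, all equal.
Formula: total edge length = 12 * s
Total = 12 * 8
Total = 96
96 cm


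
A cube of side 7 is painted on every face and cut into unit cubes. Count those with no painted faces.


Large cube: 7 x 7 x 7, cut into unit cubes.
n = 7, so n - 2 = 5
Unpainted cubes form the interior (n - 2)^3 block.
(n - 2)^3 = 5^3 = 125
125 unit cubes


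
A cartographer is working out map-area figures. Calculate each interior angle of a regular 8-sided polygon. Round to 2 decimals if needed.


Shape: regular octagon (8 sides)
Formula: interior angle = (n - 2) * 180 / n
(n - 2) = 6
(n - 2) * 180 = 1080
angle = 1080 / 8
angle = 135
135 degrees


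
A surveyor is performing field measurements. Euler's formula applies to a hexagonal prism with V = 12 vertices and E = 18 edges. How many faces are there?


Polyhedron: hexagonal prism
Euler's formula for convex polyhedra: V - E + F = 2
Given: V = 12 vertices and E = 18 edges
Solve for F:
F = 2 + E - V = 2 + 18 - 12 = 8
8 faces


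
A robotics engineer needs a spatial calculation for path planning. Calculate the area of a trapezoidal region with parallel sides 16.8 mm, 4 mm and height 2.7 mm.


Shape: trapezoid
Parallel sides a = 16.8 mm, b = 4 mm; Height h = 2.7 mm
Formula: A = (a + b) * h / 2
a + b = 16.8 + 4 = 20.8
A = 20.8 * 2.7 / 2
A = 56.16 / 2
A = 28.08
28.08 mm^2


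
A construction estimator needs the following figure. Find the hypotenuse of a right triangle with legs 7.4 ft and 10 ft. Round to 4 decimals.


Shape: right triangle
Legs a = 7.4 ft, b = 10 ft
Formula: c = sqrt(a^2 + b^2)
a^2 = 54.76, b^2 = 100
a^2 + b^2 = 154.76
c = sqrt(154.76)
c = 12.4403
12.4403 ft


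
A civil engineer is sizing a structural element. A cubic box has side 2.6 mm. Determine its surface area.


Shape: cube
Side s = 2.6 mm
A cube has 6 square faces.
Formula: SA = 6 * s^2
s^2 = 6.76
SA = 6 * 6.76
SA = 40.56
40.56 mm^2


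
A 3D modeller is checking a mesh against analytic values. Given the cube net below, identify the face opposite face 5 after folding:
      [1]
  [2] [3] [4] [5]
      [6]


Net: cross layout. Take square 3 as the base (bottom).
Fold the four squares in the horizontal row up around 3: 2 -> left, 4 -> right, 5 wraps to the top.
Fold 1 and 6 up from 3: 1 -> back, 6 -> front.
Opposite pairs are therefore: (1, 6), (2, 4), (3, 5).
Face 5 is opposite face 3.
face 3


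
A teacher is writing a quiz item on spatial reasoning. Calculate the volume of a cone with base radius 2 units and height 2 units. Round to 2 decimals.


Shape: cone
Radius r = 2 units, Height h = 2 units
Formula: V = (1/3) * pi * r^2 * h
r^2 = 4
pi * r^2 * h = pi * 4 * 2 = 8 * pi
V = 8 * pi / 3
V = 8.38
8.38 units^3


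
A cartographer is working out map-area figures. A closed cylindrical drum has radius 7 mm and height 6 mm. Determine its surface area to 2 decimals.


Shape: closed cylinder
Radius r = 7 mm, Height h = 6 mm
Formula: SA = 2*pi*r^2 + 2*pi*r*h = 2*pi*r*(r + h)
r + h = 13
2 * r * (r + h) = 2 * 7 * 13 = 182
SA = 182 * pi
SA = 571.77
571.77 mm^2


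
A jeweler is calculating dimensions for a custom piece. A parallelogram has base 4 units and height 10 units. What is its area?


Shape: parallelogram
Base b = 4 units, Height h = 10 units
Formula: A = b * h
A = 4 * 10
A = 40
40 units^2


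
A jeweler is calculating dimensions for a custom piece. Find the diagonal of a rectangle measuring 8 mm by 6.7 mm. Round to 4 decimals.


Shape: rectangle (diagonal via Pythagoras)
Sides: 8 mm and 6.7 mm
Formula: d = sqrt(l^2 + w^2)
l^2 = 64, w^2 = 44.89
l^2 + w^2 = 108.89
d = sqrt(108.89)
d = 10.435
10.435 mm


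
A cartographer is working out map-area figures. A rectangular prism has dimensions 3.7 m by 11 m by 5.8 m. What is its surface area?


Shape: rectangular prism
l = 3.7 m, w = 11 m, h = 5.8 m
Formula: SA = 2(lw + lh + wh)
lw = 40.7, lh = 21.46, wh = 63.8
lw + lh + wh = 125.96
SA = 2 * 125.96
SA = 251.92
251.92 m^2


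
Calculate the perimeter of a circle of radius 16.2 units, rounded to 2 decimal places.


Shape: circle
Radius r = 16.2 units
Formula: C = 2 * pi * r
C = 2 * pi * 16.2
C = 32.4 * pi
C = 101.79
101.79 units


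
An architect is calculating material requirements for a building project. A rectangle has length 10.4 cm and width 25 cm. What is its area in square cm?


Shape: rectangle
Length l = 10.4 cm, Width w = 25 cm
Formula: A = l * w
A = 10.4 * 25
A = 260
260 cm^2


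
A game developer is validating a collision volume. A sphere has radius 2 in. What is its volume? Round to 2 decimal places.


Shape: sphere
Radius r = 2 in
Formula: V = (4/3) * pi * r^3
r^3 = 8
(4/3) * 8 = 10.666667
V = 10.666667 * pi
V = 33.51
33.51 in^3


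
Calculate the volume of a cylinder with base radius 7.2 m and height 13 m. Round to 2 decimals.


Shape: cylinder
Radius r = 7.2 m, Height h = 13 m
Formula: V = pi * r^2 * h
r^2 = 51.84
V = pi * 51.84 * 13
V = 673.92 * pi
V = 2117.18
2117.18 m^3


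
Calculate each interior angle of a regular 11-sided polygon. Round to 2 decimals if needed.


Shape: regular hendecagon (11 sides)
Formula: interior angle = (n - 2) * 180 / n
(n - 2) = 9
(n - 2) * 180 = 1620
angle = 1620 / 11
angle = 147.27
147.27 degrees


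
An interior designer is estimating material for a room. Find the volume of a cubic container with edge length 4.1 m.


Shape: cube
Side s = 4.1 m
Formula: V = s^3
V = 4.1 * 4.1 * 4.1
V = 16.81 * 4.1
V = 68.921
68.921 m^3


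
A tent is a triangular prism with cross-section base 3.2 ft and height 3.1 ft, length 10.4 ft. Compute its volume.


Shape: triangular prism
Triangle base = 3.2 ft, triangle height = 3.1 ft, prism length L = 10.4 ft
Formula: V = (1/2 * b * h_tri) * L
Cross-section area = 0.5 * 3.2 * 3.1 = 4.96
V = 4.96 * 10.4
V = 51.584
51.584 ft^3


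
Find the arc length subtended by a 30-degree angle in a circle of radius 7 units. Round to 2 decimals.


Shape: circular arc
Radius r = 7 units, Angle = 30 degrees
Formula: L = (angle/360) * 2 * pi * r
2 * pi * r = 14 * pi
L = (30/360) * 14 * pi
L = 1.166667 * pi
L = 3.67
3.67 units


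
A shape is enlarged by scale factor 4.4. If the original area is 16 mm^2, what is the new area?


Linear scale factor k = 4.4
Original area = 16 mm^2
Rule: under a linear scaling by k, areas scale by k^2.
k^2 = 4.4^2 = 19.36
New area = 16 * 19.36
New area = 309.76
309.76 mm^2


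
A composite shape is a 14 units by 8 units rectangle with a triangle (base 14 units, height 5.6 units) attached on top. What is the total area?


Composite shape: rectangle + triangle
Rectangle area = 14 * 8 = 112
Triangle area = 0.5 * 14 * 5.6 = 39.2
Total = 112 + 39.2
Total = 151.2
151.2 units^2


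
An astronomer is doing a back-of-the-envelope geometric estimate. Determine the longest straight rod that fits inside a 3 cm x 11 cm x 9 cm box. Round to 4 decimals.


Shape: rectangular box (space diagonal)
l = 3 cm, w = 11 cm, h = 9 cm
Visualize: the diagonal of the base, then a right triangle with that diagonal and the height.
Formula: d = sqrt(l^2 + w^2 + h^2)
l^2 + w^2 + h^2 = 9 + 121 + 81 = 211
d = sqrt(211)
d = 14.5258
14.5258 cm


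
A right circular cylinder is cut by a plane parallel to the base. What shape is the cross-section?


Solid: right circular cylinder
Cutting plane: parallel to the base
Visualize the intersection of the plane with the solid's surface.
The boundary of the cut region is a circle.
circle


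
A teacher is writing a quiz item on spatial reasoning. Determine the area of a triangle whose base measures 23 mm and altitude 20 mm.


Shape: triangle
Base b = 23 mm, Height h = 20 mm
Formula: A = (1/2) * b * h
A = 0.5 * 23 * 20
A = 0.5 * 460
A = 230
230 mm^2


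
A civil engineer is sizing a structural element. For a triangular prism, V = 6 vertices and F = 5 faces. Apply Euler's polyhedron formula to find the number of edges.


Polyhedron: triangular prism
Euler's formula for convex polyhedra: V - E + F = 2
Given: V = 6 vertices and F = 5 faces
Solve for E:
E = V + F - 2 = 6 + 5 - 2 = 9
9 edges


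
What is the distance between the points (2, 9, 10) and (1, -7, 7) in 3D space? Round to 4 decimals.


3D distance between two points
P1 = (2, 9, 10), P2 = (1, -7, 7)
Formula: d = sqrt((x2-x1)^2 + (y2-y1)^2 + (z2-z1)^2)
dx = 1 - 2 = -1
dy = -7 - 9 = -16
dz = 7 - 10 = -3
dx^2 + dy^2 + dz^2 = 1 + 256 + 9 = 266
d = sqrt(266)
d = 16.3095
16.3095 units


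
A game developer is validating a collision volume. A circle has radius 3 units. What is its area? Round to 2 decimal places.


Shape: circle
Radius r = 3 units
Formula: A = pi * r^2
r^2 = 3^2 = 9
A = pi * 9
A = 28.27
28.27 units^2


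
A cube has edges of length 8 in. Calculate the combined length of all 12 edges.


Shape: cube
Side s = 8 in
A cube has 12 edges, all equal.
Formula: total edge length = 12 * s
Total = 12 * 8
Total = 96
96 in


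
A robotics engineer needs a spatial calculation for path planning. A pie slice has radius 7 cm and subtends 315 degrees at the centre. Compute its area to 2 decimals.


Shape: circular sector
Radius r = 7 cm, Angle = 315 degrees
Formula: A = (angle/360) * pi * r^2
r^2 = 49
Fraction of circle = 315/360
A = (315/360) * pi * 49
A = 42.875 * pi
A = 134.7
134.7 cm^2


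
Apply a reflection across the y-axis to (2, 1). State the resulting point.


Transformation: reflection
Original point: (2, 1)
Rule for reflection over the y-axis: (x, y) -> (-x, y)
Apply: (2, 1) -> (-2, 1)
(-2, 1)


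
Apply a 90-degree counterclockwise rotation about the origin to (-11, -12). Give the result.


Transformation: rotation about the origin
Original point: (-11, -12)
Rule for 90 deg counterclockwise: (x, y) -> (-y, x)
Apply: (-11, -12) -> (12, -11)
(12, -11)


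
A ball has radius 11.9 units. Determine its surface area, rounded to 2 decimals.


Shape: sphere
Radius r = 11.9 units
Formula: SA = 4 * pi * r^2
r^2 = 141.61
SA = 4 * pi * 141.61
SA = 566.44 * pi
SA = 1779.52
1779.52 units^2


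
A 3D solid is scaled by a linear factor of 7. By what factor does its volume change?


Linear scale factor k = 7
Rule: under a linear scaling by k, volumes scale by k^3.
k^3 = 7 * 7 * 7
k^3 = 49 * 7
k^3 = 343
Volume scales by a factor of 343.
343 (dimensionless)


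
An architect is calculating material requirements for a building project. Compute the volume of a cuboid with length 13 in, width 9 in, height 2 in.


Shape: rectangular prism
l = 13 in, w = 9 in, h = 2 in
Formula: V = l * w * h
V = 13 * 9 * 2
V = 117 * 2
V = 234
234 in^3


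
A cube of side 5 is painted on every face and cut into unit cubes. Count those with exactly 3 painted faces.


Large cube: 5 x 5 x 5, cut into unit cubes.
Cubes with 3 painted faces are at the corners. A cube always has 8 corners.
Count = 8
8 unit cubes


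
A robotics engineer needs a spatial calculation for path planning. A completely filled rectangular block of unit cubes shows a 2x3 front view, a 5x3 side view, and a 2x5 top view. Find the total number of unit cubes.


Orthographic views of a solid rectangular block:
Front view 2 x 3 -> length = 2, height = 3
Side view 5 x 3 -> width = 5, height = 3 (consistent)
Top view 2 x 5 -> confirms length = 2, width = 5
The block is 2 x 5 x 3.
Total unit cubes = 2 * 5 * 3 = 30
30 unit cubes


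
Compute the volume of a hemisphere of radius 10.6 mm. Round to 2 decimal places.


Shape: hemisphere (half of a sphere)
Radius r = 10.6 mm
Formula: V = (1/2) * (4/3) * pi * r^3 = (2/3) * pi * r^3
r^3 = 1191.016
(2/3) * 1191.016 = 794.010667
V = 794.010667 * pi
V = 2494.46
2494.46 mm^3


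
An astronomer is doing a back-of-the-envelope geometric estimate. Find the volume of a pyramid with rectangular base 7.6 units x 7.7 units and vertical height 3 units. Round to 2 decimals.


Shape: rectangular pyramid
Base: 7.6 units x 7.7 units, Height h = 3 units
Formula: V = (1/3) * base_area * h
base_area = 7.6 * 7.7 = 58.52
base_area * h = 58.52 * 3 = 175.56
V = 175.56 / 3
V = 58.52
58.52 units^3


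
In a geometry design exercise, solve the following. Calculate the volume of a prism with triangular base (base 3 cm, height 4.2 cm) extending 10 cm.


Shape: triangular prism
Triangle base = 3 cm, triangle height = 4.2 cm, prism length L = 10 cm
Formula: V = (1/2 * b * h_tri) * L
Cross-section area = 0.5 * 3 * 4.2 = 6.3
V = 6.3 * 10
V = 63
63 cm^3


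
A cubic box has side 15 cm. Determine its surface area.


Shape: cube
Side s = 15 cm
A cube has 6 square faces.
Formula: SA = 6 * s^2
s^2 = 225
SA = 6 * 225
SA = 1350
1350 cm^2


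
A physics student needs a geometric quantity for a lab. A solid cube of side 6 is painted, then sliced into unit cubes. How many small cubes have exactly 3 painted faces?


Large cube: 6 x 6 x 6, cut into unit cubes.
Cubes with 3 painted faces are at the corners. A cube always has 8 corners.
Count = 8
8 unit cubes


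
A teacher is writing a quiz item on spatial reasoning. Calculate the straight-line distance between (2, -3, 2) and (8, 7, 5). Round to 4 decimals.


3D distance between two points
P1 = (2, -3, 2), P2 = (8, 7, 5)
Formula: d = sqrt((x2-x1)^2 + (y2-y1)^2 + (z2-z1)^2)
dx = 8 - 2 = 6
dy = 7 - -3 = 10
dz = 5 - 2 = 3
dx^2 + dy^2 + dz^2 = 36 + 100 + 9 = 145
d = sqrt(145)
d = 12.0416
12.0416 units


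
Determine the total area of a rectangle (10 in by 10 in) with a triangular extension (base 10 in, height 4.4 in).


Composite shape: rectangle + triangle
Rectangle area = 10 * 10 = 100
Triangle area = 0.5 * 10 * 4.4 = 22
Total = 100 + 22
Total = 122
122 in^2
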